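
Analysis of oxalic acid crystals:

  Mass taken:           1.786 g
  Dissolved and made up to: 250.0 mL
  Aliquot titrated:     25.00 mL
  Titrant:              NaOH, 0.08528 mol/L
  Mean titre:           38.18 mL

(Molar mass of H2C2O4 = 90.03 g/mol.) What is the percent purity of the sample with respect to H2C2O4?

82.07 %

H2C2O4 + 2 NaOH → Na2C2O4 + 2 H2O
n(NaOH) per titration = 0.03818 × 0.08528 = 3.256 × 10^-3 mol
From the 1:2 ratio, n(H2C2O4) in each aliquot = 1/2 × 3.256 × 10^-3 = 1.628 × 10^-3 mol
n(H2C2O4) in the whole flask = 1.628 × 10^-3 × 250.0/25.00 = 0.01628 mol
mass of H2C2O4 = 0.01628 × 90.03 = 1.466 g
% H2C2O4 = 1.466 / 1.786 × 100 = 82.07 %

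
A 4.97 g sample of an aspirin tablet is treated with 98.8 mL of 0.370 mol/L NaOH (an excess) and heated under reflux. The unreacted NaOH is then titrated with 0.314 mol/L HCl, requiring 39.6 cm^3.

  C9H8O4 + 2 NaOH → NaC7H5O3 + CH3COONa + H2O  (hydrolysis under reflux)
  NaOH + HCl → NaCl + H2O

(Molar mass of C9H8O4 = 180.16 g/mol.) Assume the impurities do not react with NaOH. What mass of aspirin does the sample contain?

2.17 g

n(NaOH) added = 0.0988 × 0.370 = 0.0366 mol
n(HCl) used in back-titration = 0.0396 × 0.314 = 0.0124 mol
n(NaOH) left over = 0.0124 mol (1:1 ratio)
n(NaOH) consumed by analyte = 0.0366 − 0.0124 = 0.0241 mol
From the 1:2 ratio, n(C9H8O4) = 1/2 × 0.0241 = 0.0121 mol
mass of C9H8O4 = 0.0121 × 180.16 = 2.17 g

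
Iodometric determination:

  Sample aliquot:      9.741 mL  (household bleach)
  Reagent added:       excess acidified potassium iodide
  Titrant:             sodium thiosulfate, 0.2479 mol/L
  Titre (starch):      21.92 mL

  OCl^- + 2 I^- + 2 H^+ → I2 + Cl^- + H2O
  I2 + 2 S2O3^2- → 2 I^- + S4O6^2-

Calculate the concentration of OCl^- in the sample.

n(S2O3^2-) = 0.02192 × 0.2479 = 5.434 × 10^-3 mol
n(I2) = n(S2O3^2-)/2 = 2.717 × 10^-3 mol
n(OCl^-) in the aliquot = 2.717 × 10^-3 mol (1:1 ratio)
[OCl^-] = 2.717 × 10^-3 / 0.009741 = 0.2789 mol/L

0.2789 mol/L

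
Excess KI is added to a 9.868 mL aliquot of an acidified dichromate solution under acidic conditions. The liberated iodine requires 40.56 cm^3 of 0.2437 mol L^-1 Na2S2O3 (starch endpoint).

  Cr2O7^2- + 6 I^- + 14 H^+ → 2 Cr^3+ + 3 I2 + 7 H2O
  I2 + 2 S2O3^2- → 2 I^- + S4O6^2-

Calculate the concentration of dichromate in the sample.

n(S2O3^2-) = 0.04056 × 0.2437 = 9.884 × 10^-3 mol
n(I2) = n(S2O3^2-)/2 = 4.942 × 10^-3 mol
From the 1:3 ratio, n(Cr2O7^2-) in the aliquot = 1/3 × 4.942 × 10^-3 = 1.647 × 10^-3 mol
[Cr2O7^2-] = 1.647 × 10^-3 / 0.009868 = 0.1669 mol/L

0.1669 mol/L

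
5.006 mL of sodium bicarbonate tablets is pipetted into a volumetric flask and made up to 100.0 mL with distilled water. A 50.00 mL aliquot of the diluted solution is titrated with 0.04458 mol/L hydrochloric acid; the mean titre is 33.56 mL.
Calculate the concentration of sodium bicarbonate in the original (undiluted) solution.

0.5977 mol/L

NaHCO3 + HCl → NaCl + H2O + CO2
n(HCl) = 0.03356 × 0.04458 = 1.496 × 10^-3 mol
n(NaHCO3) in the aliquot = 1.496 × 10^-3 mol (1:1 ratio)
[NaHCO3]_dilute = 1.496 × 10^-3 / 0.05000 = 0.02992 mol/L
Dilution factor = 100.0 / 5.006 = 19.98
[NaHCO3]_stock = 0.02992 × 19.98 = 0.5977 mol/L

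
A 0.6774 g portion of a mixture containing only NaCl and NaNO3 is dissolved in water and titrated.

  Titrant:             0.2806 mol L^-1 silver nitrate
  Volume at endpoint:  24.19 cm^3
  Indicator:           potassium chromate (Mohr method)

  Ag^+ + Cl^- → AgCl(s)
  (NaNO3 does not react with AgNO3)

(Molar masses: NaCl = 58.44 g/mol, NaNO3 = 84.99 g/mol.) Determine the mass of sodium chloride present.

0.3967 g

n(AgNO3) = 0.02419 × 0.2806 = 6.788 × 10^-3 mol
Let x = n(NaCl), y = n(NaNO3).
Titrant: 1x = 6.788 × 10^-3;  mass: 58.44x + 84.99y = 0.6774
Solving, x = 6.788 × 10^-3 mol, y = 3.303 × 10^-3 mol
mass of NaCl = 6.788 × 10^-3 × 58.44 = 0.3967 g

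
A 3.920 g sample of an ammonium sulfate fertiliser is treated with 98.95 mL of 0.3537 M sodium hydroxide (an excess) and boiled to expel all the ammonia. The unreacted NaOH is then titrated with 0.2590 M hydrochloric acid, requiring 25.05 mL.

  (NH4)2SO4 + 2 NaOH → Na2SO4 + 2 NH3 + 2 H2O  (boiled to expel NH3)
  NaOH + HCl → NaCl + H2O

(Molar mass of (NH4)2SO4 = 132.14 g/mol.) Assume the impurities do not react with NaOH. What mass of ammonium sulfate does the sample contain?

1.884 g

n(NaOH) added = 0.09895 × 0.3537 = 0.03500 mol
n(HCl) used in back-titration = 0.02505 × 0.2590 = 6.488 × 10^-3 mol
n(NaOH) left over = 6.488 × 10^-3 mol (1:1 ratio)
n(NaOH) consumed by analyte = 0.03500 − 6.488 × 10^-3 = 0.02851 mol
From the 1:2 ratio, n((NH4)2SO4) = 1/2 × 0.02851 = 0.01426 mol
mass of (NH4)2SO4 = 0.01426 × 132.14 = 1.884 g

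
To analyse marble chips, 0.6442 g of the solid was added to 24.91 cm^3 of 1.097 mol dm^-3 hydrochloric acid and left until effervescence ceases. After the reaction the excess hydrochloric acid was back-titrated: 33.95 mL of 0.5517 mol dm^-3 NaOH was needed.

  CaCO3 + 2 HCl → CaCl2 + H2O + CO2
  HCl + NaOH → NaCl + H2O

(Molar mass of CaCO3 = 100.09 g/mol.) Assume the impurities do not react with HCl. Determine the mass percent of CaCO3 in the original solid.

n(HCl) added = 0.02491 × 1.097 = 0.02733 mol
n(NaOH) used in back-titration = 0.03395 × 0.5517 = 0.01873 mol
n(HCl) left over = 0.01873 mol (1:1 ratio)
n(HCl) consumed by analyte = 0.02733 − 0.01873 = 8.596 × 10^-3 mol
From the 1:2 ratio, n(CaCO3) = 1/2 × 8.596 × 10^-3 = 4.298 × 10^-3 mol
mass of CaCO3 = 4.298 × 10^-3 × 100.09 = 0.4302 g
% CaCO3 = 0.4302 / 0.6442 × 100 = 66.78 %

66.78 %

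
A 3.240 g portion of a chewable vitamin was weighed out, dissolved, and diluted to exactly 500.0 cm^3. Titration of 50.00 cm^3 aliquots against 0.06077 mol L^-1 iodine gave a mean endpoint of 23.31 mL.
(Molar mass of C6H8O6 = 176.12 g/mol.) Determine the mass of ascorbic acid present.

C6H8O6 + I2 → C6H6O6 + 2 HI
n(I2) per titration = 0.02331 × 0.06077 = 1.417 × 10^-3 mol
n(C6H8O6) in each aliquot = 1.417 × 10^-3 mol (1:1 ratio)
n(C6H8O6) in the whole flask = 1.417 × 10^-3 × 500.0/50.00 = 0.01417 mol
mass of C6H8O6 = 0.01417 × 176.12 = 2.495 g

2.495 g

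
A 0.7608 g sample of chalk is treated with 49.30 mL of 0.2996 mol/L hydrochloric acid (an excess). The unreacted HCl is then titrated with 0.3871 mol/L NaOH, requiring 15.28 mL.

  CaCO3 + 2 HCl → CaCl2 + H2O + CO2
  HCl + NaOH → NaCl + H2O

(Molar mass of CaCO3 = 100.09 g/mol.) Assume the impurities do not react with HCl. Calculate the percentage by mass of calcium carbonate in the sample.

58.25 %

n(HCl) added = 0.04930 × 0.2996 = 0.01477 mol
n(NaOH) used in back-titration = 0.01528 × 0.3871 = 5.915 × 10^-3 mol
n(HCl) left over = 5.915 × 10^-3 mol (1:1 ratio)
n(HCl) consumed by analyte = 0.01477 − 5.915 × 10^-3 = 8.855 × 10^-3 mol
From the 1:2 ratio, n(CaCO3) = 1/2 × 8.855 × 10^-3 = 4.428 × 10^-3 mol
mass of CaCO3 = 4.428 × 10^-3 × 100.09 = 0.4432 g
% CaCO3 = 0.4432 / 0.7608 × 100 = 58.25 %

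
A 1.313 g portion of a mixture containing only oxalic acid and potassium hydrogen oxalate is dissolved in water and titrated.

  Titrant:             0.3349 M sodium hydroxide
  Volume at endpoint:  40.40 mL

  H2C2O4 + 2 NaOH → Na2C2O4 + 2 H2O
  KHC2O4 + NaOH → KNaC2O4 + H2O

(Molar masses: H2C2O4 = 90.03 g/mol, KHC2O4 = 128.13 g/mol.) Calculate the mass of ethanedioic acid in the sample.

0.2278 g

n(NaOH) = 0.04040 × 0.3349 = 0.01353 mol
Let x = n(H2C2O4), y = n(KHC2O4).
Titrant: 2x + 1y = 0.01353;  mass: 90.03x + 128.13y = 1.313
Solving, x = 2.530 × 10^-3 mol, y = 8.470 × 10^-3 mol
mass of H2C2O4 = 2.530 × 10^-3 × 90.03 = 0.2278 g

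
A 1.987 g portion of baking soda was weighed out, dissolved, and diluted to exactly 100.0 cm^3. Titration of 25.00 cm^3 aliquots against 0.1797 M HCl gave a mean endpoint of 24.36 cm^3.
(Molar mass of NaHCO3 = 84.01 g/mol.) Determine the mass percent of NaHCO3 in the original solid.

74.03 %

NaHCO3 + HCl → NaCl + H2O + CO2
n(HCl) per titration = 0.02436 × 0.1797 = 4.377 × 10^-3 mol
n(NaHCO3) in each aliquot = 4.377 × 10^-3 mol (1:1 ratio)
n(NaHCO3) in the whole flask = 4.377 × 10^-3 × 100.0/25.00 = 0.01751 mol
mass of NaHCO3 = 0.01751 × 84.01 = 1.471 g
% NaHCO3 = 1.471 / 1.987 × 100 = 74.03 %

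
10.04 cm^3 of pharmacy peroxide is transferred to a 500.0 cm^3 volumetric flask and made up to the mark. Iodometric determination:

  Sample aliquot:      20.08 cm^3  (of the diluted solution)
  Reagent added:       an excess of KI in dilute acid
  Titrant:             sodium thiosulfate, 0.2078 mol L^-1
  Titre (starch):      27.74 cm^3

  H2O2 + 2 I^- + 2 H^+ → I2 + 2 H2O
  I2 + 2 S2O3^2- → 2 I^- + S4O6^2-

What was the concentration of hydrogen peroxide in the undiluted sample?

7.148 mol/L

n(S2O3^2-) = 0.02774 × 0.2078 = 5.764 × 10^-3 mol
n(I2) = n(S2O3^2-)/2 = 2.882 × 10^-3 mol
n(H2O2) in the aliquot = 2.882 × 10^-3 mol (1:1 ratio)
[H2O2]_dilute = 2.882 × 10^-3 / 0.02008 = 0.1435 mol/L
[H2O2]_original = 0.1435 × 500.0/10.04 = 7.148 mol/L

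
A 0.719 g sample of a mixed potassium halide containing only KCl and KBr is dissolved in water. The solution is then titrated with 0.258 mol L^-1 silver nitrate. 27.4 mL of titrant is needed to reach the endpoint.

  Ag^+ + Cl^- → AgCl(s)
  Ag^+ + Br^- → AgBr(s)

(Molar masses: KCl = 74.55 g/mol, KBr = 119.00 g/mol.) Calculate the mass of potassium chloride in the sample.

n(AgNO3) = 0.0274 × 0.258 = 7.07 × 10^-3 mol
Let x = n(KCl), y = n(KBr).
Titrant: 1x + 1y = 7.07 × 10^-3;  mass: 74.55x + 119.00y = 0.719
Solving, x = 2.75 × 10^-3 mol, y = 4.32 × 10^-3 mol
mass of KCl = 2.75 × 10^-3 × 74.55 = 0.205 g

0.205 g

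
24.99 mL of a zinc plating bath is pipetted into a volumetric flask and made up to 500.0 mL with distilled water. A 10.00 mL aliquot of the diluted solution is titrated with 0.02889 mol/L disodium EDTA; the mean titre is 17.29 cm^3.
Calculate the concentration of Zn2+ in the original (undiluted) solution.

Zn^2+ + EDTA^4- → [Zn(EDTA)]^2-
n(EDTA) = 0.01729 × 0.02889 = 4.995 × 10^-4 mol
n(Zn2+) in the aliquot = 4.995 × 10^-4 mol (1:1 ratio)
[Zn2+]_dilute = 4.995 × 10^-4 / 0.01000 = 0.04995 mol/L
Dilution factor = 500.0 / 24.99 = 20.01
[Zn2+]_stock = 0.04995 × 20.01 = 0.9994 mol/L

0.9994 mol/L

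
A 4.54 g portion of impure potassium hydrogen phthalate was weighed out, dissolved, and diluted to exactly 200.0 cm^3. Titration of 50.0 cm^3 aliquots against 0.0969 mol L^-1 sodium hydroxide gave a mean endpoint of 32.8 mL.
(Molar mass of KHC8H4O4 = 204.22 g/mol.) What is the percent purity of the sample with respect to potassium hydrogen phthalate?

KHC8H4O4 + NaOH → KNaC8H4O4 + H2O
n(NaOH) per titration = 0.0328 × 0.0969 = 3.18 × 10^-3 mol
n(KHC8H4O4) in each aliquot = 3.18 × 10^-3 mol (1:1 ratio)
n(KHC8H4O4) in the whole flask = 3.18 × 10^-3 × 200.0/50.0 = 0.0127 mol
mass of KHC8H4O4 = 0.0127 × 204.22 = 2.60 g
% KHC8H4O4 = 2.60 / 4.54 × 100 = 57.2 %

57.2 %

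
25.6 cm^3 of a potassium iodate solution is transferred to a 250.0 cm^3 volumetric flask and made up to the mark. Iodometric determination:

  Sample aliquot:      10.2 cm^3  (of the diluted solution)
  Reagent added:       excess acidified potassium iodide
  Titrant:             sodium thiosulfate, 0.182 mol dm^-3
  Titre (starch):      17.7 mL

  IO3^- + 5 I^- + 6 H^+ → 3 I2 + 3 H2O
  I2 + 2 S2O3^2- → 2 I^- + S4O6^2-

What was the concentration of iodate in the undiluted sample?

n(S2O3^2-) = 0.0177 × 0.182 = 3.22 × 10^-3 mol
n(I2) = n(S2O3^2-)/2 = 1.61 × 10^-3 mol
From the 1:3 ratio, n(IO3^-) in the aliquot = 1/3 × 1.61 × 10^-3 = 5.37 × 10^-4 mol
[IO3^-]_dilute = 5.37 × 10^-4 / 0.0102 = 0.0526 mol/L
[IO3^-]_original = 0.0526 × 250.0/25.6 = 0.514 mol/L

0.514 mol/L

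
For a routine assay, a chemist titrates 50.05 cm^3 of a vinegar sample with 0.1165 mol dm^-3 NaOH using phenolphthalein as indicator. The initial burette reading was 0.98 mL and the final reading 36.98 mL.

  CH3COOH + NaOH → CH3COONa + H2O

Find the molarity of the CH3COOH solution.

n(NaOH) = 0.03600 L × 0.1165 mol/L = 4.194 × 10^-3 mol
n(CH3COOH) = 4.194 × 10^-3 mol (1:1 mole ratio)
[CH3COOH] = 4.194 × 10^-3 mol / 0.05005 L = 0.08380 mol/L

0.08380 mol/L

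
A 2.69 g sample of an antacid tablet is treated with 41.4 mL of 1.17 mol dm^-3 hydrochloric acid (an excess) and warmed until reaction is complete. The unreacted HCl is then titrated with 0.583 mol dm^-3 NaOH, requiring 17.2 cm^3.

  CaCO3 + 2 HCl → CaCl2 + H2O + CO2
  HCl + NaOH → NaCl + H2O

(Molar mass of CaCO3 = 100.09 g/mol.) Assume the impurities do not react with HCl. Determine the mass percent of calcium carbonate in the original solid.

71.5 %

n(HCl) added = 0.0414 × 1.17 = 0.0484 mol
n(NaOH) used in back-titration = 0.0172 × 0.583 = 0.0100 mol
n(HCl) left over = 0.0100 mol (1:1 ratio)
n(HCl) consumed by analyte = 0.0484 − 0.0100 = 0.0384 mol
From the 1:2 ratio, n(CaCO3) = 1/2 × 0.0384 = 0.0192 mol
mass of CaCO3 = 0.0192 × 100.09 = 1.92 g
% CaCO3 = 1.92 / 2.69 × 100 = 71.5 %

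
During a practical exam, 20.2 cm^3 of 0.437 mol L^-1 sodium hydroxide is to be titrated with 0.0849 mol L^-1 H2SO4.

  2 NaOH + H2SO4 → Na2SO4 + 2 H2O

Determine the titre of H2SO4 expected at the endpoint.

52.0 mL

n(NaOH) = 0.0202 L × 0.437 mol/L = 8.83 × 10^-3 mol
From the 1:2 stoichiometry, n(H2SO4) = 1/2 × 8.83 × 10^-3 = 4.41 × 10^-3 mol
V(H2SO4) = 4.41 × 10^-3 mol / 0.0849 mol/L = 0.0520 L = 52.0 mL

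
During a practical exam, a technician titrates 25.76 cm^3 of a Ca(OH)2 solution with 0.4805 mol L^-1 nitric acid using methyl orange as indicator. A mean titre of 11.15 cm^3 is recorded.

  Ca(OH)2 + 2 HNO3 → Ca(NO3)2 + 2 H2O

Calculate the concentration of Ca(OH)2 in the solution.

n(HNO3) = 0.01115 L × 0.4805 mol/L = 5.358 × 10^-3 mol
From the 1:2 mole ratio, n(Ca(OH)2) = 1/2 × 5.358 × 10^-3 = 2.679 × 10^-3 mol
[Ca(OH)2] = 2.679 × 10^-3 mol / 0.02576 L = 0.1040 mol/L

0.1040 mol/L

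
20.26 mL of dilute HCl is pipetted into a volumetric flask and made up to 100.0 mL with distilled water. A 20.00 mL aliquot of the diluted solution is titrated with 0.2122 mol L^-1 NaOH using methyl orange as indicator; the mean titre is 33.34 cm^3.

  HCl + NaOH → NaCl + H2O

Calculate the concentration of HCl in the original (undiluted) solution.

1.746 mol/L

n(NaOH) = 0.03334 × 0.2122 = 7.075 × 10^-3 mol
n(HCl) in the aliquot = 7.075 × 10^-3 mol (1:1 ratio)
[HCl]_dilute = 7.075 × 10^-3 / 0.02000 = 0.3537 mol/L
Dilution factor = 100.0 / 20.26 = 4.936
[HCl]_stock = 0.3537 × 4.936 = 1.746 mol/L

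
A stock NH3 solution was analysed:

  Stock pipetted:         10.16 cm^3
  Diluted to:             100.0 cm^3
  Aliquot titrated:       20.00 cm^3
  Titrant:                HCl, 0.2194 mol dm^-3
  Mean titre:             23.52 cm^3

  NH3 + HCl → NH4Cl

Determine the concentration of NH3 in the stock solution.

n(HCl) = 0.02352 × 0.2194 = 5.160 × 10^-3 mol
n(NH3) in the aliquot = 5.160 × 10^-3 mol (1:1 ratio)
[NH3]_dilute = 5.160 × 10^-3 / 0.02000 = 0.2580 mol/L
Dilution factor = 100.0 / 10.16 = 9.843
[NH3]_stock = 0.2580 × 9.843 = 2.540 mol/L

2.540 mol/L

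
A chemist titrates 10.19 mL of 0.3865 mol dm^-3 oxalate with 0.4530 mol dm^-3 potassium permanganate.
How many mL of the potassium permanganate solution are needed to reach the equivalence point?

2 MnO4^- + 5 C2O4^2- + 16 H^+ → 2 Mn^2+ + 10 CO2 + 8 H2O
n(C2O4^2-) = 0.01019 L × 0.3865 mol/L = 3.938 × 10^-3 mol
From the 2:5 stoichiometry, n(KMnO4) = 2/5 × 3.938 × 10^-3 = 1.575 × 10^-3 mol
V(KMnO4) = 1.575 × 10^-3 mol / 0.4530 mol/L = 0.003478 L = 3.478 mL

3.478 mL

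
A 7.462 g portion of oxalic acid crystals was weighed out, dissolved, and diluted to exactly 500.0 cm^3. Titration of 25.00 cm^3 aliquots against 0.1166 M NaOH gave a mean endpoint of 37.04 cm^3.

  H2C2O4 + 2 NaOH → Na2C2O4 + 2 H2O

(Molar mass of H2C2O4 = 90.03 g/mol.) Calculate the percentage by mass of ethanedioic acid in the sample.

52.11 %

n(NaOH) per titration = 0.03704 × 0.1166 = 4.319 × 10^-3 mol
From the 1:2 ratio, n(H2C2O4) in each aliquot = 1/2 × 4.319 × 10^-3 = 2.159 × 10^-3 mol
n(H2C2O4) in the whole flask = 2.159 × 10^-3 × 500.0/25.00 = 0.04319 mol
mass of H2C2O4 = 0.04319 × 90.03 = 3.888 g
% H2C2O4 = 3.888 / 7.462 × 100 = 52.11 %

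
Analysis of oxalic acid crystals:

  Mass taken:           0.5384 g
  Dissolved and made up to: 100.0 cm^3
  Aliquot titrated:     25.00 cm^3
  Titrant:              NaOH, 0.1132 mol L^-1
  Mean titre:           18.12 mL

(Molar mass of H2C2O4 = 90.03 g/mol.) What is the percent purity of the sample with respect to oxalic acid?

H2C2O4 + 2 NaOH → Na2C2O4 + 2 H2O
n(NaOH) per titration = 0.01812 × 0.1132 = 2.051 × 10^-3 mol
From the 1:2 ratio, n(H2C2O4) in each aliquot = 1/2 × 2.051 × 10^-3 = 1.026 × 10^-3 mol
n(H2C2O4) in the whole flask = 1.026 × 10^-3 × 100.0/25.00 = 4.102 × 10^-3 mol
mass of H2C2O4 = 4.102 × 10^-3 × 90.03 = 0.3693 g
% H2C2O4 = 0.3693 / 0.5384 × 100 = 68.60 %

68.60 %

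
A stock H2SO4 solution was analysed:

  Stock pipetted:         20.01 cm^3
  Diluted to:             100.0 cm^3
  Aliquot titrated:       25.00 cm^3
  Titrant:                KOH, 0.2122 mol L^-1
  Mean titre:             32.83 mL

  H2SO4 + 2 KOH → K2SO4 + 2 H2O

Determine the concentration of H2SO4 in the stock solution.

0.6963 mol/L

n(KOH) = 0.03283 × 0.2122 = 6.967 × 10^-3 mol
From the 1:2 ratio, n(H2SO4) in the aliquot = 1/2 × 6.967 × 10^-3 = 3.483 × 10^-3 mol
[H2SO4]_dilute = 3.483 × 10^-3 / 0.02500 = 0.1393 mol/L
Dilution factor = 100.0 / 20.01 = 4.998
[H2SO4]_stock = 0.1393 × 4.998 = 0.6963 mol/L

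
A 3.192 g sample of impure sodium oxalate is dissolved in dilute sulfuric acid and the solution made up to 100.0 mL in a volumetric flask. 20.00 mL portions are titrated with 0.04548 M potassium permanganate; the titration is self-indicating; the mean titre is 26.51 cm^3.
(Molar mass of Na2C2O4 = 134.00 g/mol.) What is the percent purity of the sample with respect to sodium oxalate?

2 MnO4^- + 5 C2O4^2- + 16 H^+ → 2 Mn^2+ + 10 CO2 + 8 H2O
n(KMnO4) per titration = 0.02651 × 0.04548 = 1.206 × 10^-3 mol
From the 5:2 ratio, n(Na2C2O4) in each aliquot = 5/2 × 1.206 × 10^-3 = 3.014 × 10^-3 mol
n(Na2C2O4) in the whole flask = 3.014 × 10^-3 × 100.0/20.00 = 0.01507 mol
mass of Na2C2O4 = 0.01507 × 134.00 = 2.020 g
% Na2C2O4 = 2.020 / 3.192 × 100 = 63.27 %

63.27 %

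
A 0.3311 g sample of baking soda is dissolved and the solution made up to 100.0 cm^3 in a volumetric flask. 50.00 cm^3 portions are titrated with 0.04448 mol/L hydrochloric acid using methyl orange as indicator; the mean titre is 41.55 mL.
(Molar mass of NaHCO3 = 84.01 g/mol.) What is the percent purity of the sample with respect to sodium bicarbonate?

93.79 %

NaHCO3 + HCl → NaCl + H2O + CO2
n(HCl) per titration = 0.04155 × 0.04448 = 1.848 × 10^-3 mol
n(NaHCO3) in each aliquot = 1.848 × 10^-3 mol (1:1 ratio)
n(NaHCO3) in the whole flask = 1.848 × 10^-3 × 100.0/50.00 = 3.696 × 10^-3 mol
mass of NaHCO3 = 3.696 × 10^-3 × 84.01 = 0.3105 g
% NaHCO3 = 0.3105 / 0.3311 × 100 = 93.79 %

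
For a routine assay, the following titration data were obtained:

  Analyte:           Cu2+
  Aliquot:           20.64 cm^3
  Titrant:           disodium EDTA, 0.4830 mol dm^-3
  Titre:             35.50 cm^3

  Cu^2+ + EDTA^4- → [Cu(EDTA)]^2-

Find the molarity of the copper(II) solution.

n(EDTA) = 0.03550 L × 0.4830 mol/L = 0.01715 mol
n(Cu2+) = 0.01715 mol (1:1 mole ratio)
[Cu2+] = 0.01715 mol / 0.02064 L = 0.8307 mol/L

0.8307 mol/L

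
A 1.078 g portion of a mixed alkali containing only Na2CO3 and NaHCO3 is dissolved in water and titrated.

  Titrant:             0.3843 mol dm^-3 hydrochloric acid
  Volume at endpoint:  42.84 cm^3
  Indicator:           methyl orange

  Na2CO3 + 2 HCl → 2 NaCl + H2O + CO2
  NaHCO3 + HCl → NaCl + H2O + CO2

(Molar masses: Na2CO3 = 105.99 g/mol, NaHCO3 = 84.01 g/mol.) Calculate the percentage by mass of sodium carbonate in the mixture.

48.36 %

n(HCl) = 0.04284 × 0.3843 = 0.01646 mol
Let x = n(Na2CO3), y = n(NaHCO3).
Titrant: 2x + 1y = 0.01646;  mass: 105.99x + 84.01y = 1.078
Solving, x = 4.918 × 10^-3 mol, y = 6.627 × 10^-3 mol
mass of Na2CO3 = 4.918 × 10^-3 × 105.99 = 0.5213 g
% Na2CO3 = 0.5213 / 1.078 × 100 = 48.36 %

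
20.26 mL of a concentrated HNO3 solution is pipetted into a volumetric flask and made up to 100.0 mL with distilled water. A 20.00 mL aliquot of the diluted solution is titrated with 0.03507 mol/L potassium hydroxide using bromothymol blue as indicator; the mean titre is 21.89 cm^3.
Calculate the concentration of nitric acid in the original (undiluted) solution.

0.1895 mol/L

HNO3 + KOH → KNO3 + H2O
n(KOH) = 0.02189 × 0.03507 = 7.677 × 10^-4 mol
n(HNO3) in the aliquot = 7.677 × 10^-4 mol (1:1 ratio)
[HNO3]_dilute = 7.677 × 10^-4 / 0.02000 = 0.03838 mol/L
Dilution factor = 100.0 / 20.26 = 4.936
[HNO3]_stock = 0.03838 × 4.936 = 0.1895 mol/L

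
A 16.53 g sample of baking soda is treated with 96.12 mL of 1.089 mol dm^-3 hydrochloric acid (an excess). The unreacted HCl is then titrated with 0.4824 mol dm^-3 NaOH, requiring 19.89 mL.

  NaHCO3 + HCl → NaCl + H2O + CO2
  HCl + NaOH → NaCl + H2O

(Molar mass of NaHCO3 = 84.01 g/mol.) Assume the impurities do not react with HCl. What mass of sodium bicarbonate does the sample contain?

n(HCl) added = 0.09612 × 1.089 = 0.1047 mol
n(NaOH) used in back-titration = 0.01989 × 0.4824 = 9.595 × 10^-3 mol
n(HCl) left over = 9.595 × 10^-3 mol (1:1 ratio)
n(HCl) consumed by analyte = 0.1047 − 9.595 × 10^-3 = 0.09508 mol
n(NaHCO3) = 0.09508 mol (1:1 ratio)
mass of NaHCO3 = 0.09508 × 84.01 = 7.988 g

7.988 g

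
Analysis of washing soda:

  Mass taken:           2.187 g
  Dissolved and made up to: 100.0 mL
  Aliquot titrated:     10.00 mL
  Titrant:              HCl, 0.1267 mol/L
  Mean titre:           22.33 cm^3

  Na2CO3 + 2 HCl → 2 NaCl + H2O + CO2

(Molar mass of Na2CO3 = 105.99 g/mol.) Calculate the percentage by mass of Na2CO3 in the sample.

68.56 %

n(HCl) per titration = 0.02233 × 0.1267 = 2.829 × 10^-3 mol
From the 1:2 ratio, n(Na2CO3) in each aliquot = 1/2 × 2.829 × 10^-3 = 1.415 × 10^-3 mol
n(Na2CO3) in the whole flask = 1.415 × 10^-3 × 100.0/10.00 = 0.01415 mol
mass of Na2CO3 = 0.01415 × 105.99 = 1.499 g
% Na2CO3 = 1.499 / 2.187 × 100 = 68.56 %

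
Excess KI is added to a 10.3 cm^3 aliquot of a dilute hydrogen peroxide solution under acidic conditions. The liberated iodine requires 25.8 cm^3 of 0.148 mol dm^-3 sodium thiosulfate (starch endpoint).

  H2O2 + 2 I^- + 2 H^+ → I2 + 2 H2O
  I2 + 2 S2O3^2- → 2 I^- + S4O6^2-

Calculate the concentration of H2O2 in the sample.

0.185 mol/L

n(S2O3^2-) = 0.0258 × 0.148 = 3.82 × 10^-3 mol
n(I2) = n(S2O3^2-)/2 = 1.91 × 10^-3 mol
n(H2O2) in the aliquot = 1.91 × 10^-3 mol (1:1 ratio)
[H2O2] = 1.91 × 10^-3 / 0.0103 = 0.185 mol/L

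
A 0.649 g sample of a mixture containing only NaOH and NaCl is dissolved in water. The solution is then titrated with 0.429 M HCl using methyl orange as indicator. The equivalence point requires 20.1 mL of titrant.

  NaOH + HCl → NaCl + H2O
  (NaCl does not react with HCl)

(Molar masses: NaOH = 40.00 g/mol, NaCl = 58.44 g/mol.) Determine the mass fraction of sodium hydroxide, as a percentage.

53.1 %

n(HCl) = 0.0201 × 0.429 = 8.62 × 10^-3 mol
Let x = n(NaOH), y = n(NaCl).
Titrant: 1x = 8.62 × 10^-3;  mass: 40.00x + 58.44y = 0.649
Solving, x = 8.62 × 10^-3 mol, y = 5.20 × 10^-3 mol
mass of NaOH = 8.62 × 10^-3 × 40.00 = 0.345 g
% NaOH = 0.345 / 0.649 × 100 = 53.1 %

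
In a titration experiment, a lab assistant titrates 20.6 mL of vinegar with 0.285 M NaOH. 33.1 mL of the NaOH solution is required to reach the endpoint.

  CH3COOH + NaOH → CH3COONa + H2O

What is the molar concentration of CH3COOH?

0.458 M

n(NaOH) = 0.0331 L × 0.285 mol/L = 9.43 × 10^-3 mol
n(CH3COOH) = 9.43 × 10^-3 mol (1:1 mole ratio)
[CH3COOH] = 9.43 × 10^-3 mol / 0.0206 L = 0.458 mol/L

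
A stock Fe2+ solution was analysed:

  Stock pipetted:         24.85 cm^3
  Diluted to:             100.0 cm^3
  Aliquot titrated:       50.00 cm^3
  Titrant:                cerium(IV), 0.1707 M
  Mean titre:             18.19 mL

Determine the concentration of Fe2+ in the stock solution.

Ce^4+ + Fe^2+ → Ce^3+ + Fe^3+
n(Ce4+) = 0.01819 × 0.1707 = 3.105 × 10^-3 mol
n(Fe2+) in the aliquot = 3.105 × 10^-3 mol (1:1 ratio)
[Fe2+]_dilute = 3.105 × 10^-3 / 0.05000 = 0.06210 mol/L
Dilution factor = 100.0 / 24.85 = 4.024
[Fe2+]_stock = 0.06210 × 4.024 = 0.2499 mol/L

0.2499 M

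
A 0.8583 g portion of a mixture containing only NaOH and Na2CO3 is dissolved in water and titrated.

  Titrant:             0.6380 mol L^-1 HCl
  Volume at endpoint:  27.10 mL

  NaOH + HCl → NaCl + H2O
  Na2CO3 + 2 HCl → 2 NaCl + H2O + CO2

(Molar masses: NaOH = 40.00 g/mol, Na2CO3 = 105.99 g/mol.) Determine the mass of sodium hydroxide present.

0.1784 g

n(HCl) = 0.02710 × 0.6380 = 0.01729 mol
Let x = n(NaOH), y = n(Na2CO3).
Titrant: 1x + 2y = 0.01729;  mass: 40.00x + 105.99y = 0.8583
Solving, x = 4.461 × 10^-3 mol, y = 6.414 × 10^-3 mol
mass of NaOH = 4.461 × 10^-3 × 40.00 = 0.1784 g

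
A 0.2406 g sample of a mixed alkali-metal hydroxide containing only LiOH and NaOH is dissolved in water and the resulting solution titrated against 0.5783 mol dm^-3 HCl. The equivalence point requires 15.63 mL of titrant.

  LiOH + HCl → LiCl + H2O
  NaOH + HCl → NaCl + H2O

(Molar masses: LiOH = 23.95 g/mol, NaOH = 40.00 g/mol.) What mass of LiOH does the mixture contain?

n(HCl) = 0.01563 × 0.5783 = 9.039 × 10^-3 mol
Let x = n(LiOH), y = n(NaOH).
Titrant: 1x + 1y = 9.039 × 10^-3;  mass: 23.95x + 40.00y = 0.2406
Solving, x = 7.536 × 10^-3 mol, y = 1.503 × 10^-3 mol
mass of LiOH = 7.536 × 10^-3 × 23.95 = 0.1805 g

0.1805 g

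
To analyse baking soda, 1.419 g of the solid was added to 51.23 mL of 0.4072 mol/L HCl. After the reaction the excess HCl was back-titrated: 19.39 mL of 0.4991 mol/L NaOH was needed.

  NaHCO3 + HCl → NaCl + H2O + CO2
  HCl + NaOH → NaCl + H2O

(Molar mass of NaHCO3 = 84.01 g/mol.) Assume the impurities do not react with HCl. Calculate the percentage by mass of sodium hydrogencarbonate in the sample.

66.21 %

n(HCl) added = 0.05123 × 0.4072 = 0.02086 mol
n(NaOH) used in back-titration = 0.01939 × 0.4991 = 9.678 × 10^-3 mol
n(HCl) left over = 9.678 × 10^-3 mol (1:1 ratio)
n(HCl) consumed by analyte = 0.02086 − 9.678 × 10^-3 = 0.01118 mol
n(NaHCO3) = 0.01118 mol (1:1 ratio)
mass of NaHCO3 = 0.01118 × 84.01 = 0.9395 g
% NaHCO3 = 0.9395 / 1.419 × 100 = 66.21 %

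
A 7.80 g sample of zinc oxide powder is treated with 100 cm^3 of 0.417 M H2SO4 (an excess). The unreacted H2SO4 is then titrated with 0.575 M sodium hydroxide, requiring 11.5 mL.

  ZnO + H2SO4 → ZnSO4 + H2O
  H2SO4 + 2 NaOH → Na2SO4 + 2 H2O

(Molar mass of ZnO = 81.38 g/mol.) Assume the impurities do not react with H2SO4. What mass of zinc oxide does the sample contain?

n(H2SO4) added = 0.100 × 0.417 = 0.0417 mol
n(NaOH) used in back-titration = 0.0115 × 0.575 = 6.61 × 10^-3 mol
From the 1:2 ratio, n(H2SO4) left over = 1/2 × 6.61 × 10^-3 = 3.31 × 10^-3 mol
n(H2SO4) consumed by analyte = 0.0417 − 3.31 × 10^-3 = 0.0384 mol
n(ZnO) = 0.0384 mol (1:1 ratio)
mass of ZnO = 0.0384 × 81.38 = 3.12 g

3.12 g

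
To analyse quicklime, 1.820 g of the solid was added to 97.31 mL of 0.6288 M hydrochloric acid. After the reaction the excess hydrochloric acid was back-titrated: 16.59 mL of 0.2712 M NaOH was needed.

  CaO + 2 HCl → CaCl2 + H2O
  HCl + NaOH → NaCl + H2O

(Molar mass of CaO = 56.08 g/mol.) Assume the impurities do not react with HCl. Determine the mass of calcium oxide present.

n(HCl) added = 0.09731 × 0.6288 = 0.06119 mol
n(NaOH) used in back-titration = 0.01659 × 0.2712 = 4.499 × 10^-3 mol
n(HCl) left over = 4.499 × 10^-3 mol (1:1 ratio)
n(HCl) consumed by analyte = 0.06119 − 4.499 × 10^-3 = 0.05669 mol
From the 1:2 ratio, n(CaO) = 1/2 × 0.05669 = 0.02834 mol
mass of CaO = 0.02834 × 56.08 = 1.590 g

1.590 g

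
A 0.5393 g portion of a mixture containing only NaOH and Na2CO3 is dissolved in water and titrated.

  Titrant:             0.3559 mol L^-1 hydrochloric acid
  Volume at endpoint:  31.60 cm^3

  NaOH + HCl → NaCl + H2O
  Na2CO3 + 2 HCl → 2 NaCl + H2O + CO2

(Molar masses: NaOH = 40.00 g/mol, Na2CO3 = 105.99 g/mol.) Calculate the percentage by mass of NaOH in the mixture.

n(HCl) = 0.03160 × 0.3559 = 0.01125 mol
Let x = n(NaOH), y = n(Na2CO3).
Titrant: 1x + 2y = 0.01125;  mass: 40.00x + 105.99y = 0.5393
Solving, x = 4.364 × 10^-3 mol, y = 3.441 × 10^-3 mol
mass of NaOH = 4.364 × 10^-3 × 40.00 = 0.1745 g
% NaOH = 0.1745 / 0.5393 × 100 = 32.36 %

32.36 %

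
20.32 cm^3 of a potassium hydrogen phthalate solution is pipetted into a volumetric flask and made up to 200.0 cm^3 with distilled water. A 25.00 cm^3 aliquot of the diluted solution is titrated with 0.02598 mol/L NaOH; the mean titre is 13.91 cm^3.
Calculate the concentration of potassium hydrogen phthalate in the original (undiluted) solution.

KHC8H4O4 + NaOH → KNaC8H4O4 + H2O
n(NaOH) = 0.01391 × 0.02598 = 3.614 × 10^-4 mol
n(KHC8H4O4) in the aliquot = 3.614 × 10^-4 mol (1:1 ratio)
[KHC8H4O4]_dilute = 3.614 × 10^-4 / 0.02500 = 0.01446 mol/L
Dilution factor = 200.0 / 20.32 = 9.843
[KHC8H4O4]_stock = 0.01446 × 9.843 = 0.1423 mol/L

0.1423 mol/L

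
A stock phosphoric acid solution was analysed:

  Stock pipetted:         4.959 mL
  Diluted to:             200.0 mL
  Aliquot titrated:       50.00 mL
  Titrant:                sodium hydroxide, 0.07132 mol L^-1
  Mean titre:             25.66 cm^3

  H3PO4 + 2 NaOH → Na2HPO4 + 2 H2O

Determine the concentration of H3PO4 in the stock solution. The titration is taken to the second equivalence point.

0.7381 mol/L

n(NaOH) = 0.02566 × 0.07132 = 1.830 × 10^-3 mol
From the 1:2 ratio, n(H3PO4) in the aliquot = 1/2 × 1.830 × 10^-3 = 9.150 × 10^-4 mol
[H3PO4]_dilute = 9.150 × 10^-4 / 0.05000 = 0.01830 mol/L
Dilution factor = 200.0 / 4.959 = 40.33
[H3PO4]_stock = 0.01830 × 40.33 = 0.7381 mol/L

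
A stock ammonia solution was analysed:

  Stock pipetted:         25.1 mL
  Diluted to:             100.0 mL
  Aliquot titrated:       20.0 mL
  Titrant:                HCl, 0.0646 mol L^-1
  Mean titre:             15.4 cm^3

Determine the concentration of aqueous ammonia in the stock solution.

NH3 + HCl → NH4Cl
n(HCl) = 0.0154 × 0.0646 = 9.95 × 10^-4 mol
n(NH3) in the aliquot = 9.95 × 10^-4 mol (1:1 ratio)
[NH3]_dilute = 9.95 × 10^-4 / 0.0200 = 0.0497 mol/L
Dilution factor = 100.0 / 25.1 = 3.984
[NH3]_stock = 0.0497 × 3.984 = 0.198 mol/L

0.198 mol/L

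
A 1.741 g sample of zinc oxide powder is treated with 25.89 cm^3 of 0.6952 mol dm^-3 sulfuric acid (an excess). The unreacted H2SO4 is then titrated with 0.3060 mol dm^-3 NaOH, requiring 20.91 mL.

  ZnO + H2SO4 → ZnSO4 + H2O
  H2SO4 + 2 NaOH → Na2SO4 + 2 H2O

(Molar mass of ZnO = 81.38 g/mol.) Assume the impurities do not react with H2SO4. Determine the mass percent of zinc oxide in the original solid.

n(H2SO4) added = 0.02589 × 0.6952 = 0.01800 mol
n(NaOH) used in back-titration = 0.02091 × 0.3060 = 6.398 × 10^-3 mol
From the 1:2 ratio, n(H2SO4) left over = 1/2 × 6.398 × 10^-3 = 3.199 × 10^-3 mol
n(H2SO4) consumed by analyte = 0.01800 − 3.199 × 10^-3 = 0.01480 mol
n(ZnO) = 0.01480 mol (1:1 ratio)
mass of ZnO = 0.01480 × 81.38 = 1.204 g
% ZnO = 1.204 / 1.741 × 100 = 69.18 %

69.18 %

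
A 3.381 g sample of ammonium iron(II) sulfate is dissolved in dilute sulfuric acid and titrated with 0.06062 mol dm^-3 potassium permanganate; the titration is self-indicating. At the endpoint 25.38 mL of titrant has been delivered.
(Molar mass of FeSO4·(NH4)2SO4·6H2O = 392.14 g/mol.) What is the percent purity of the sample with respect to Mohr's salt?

89.22 %

MnO4^- + 5 Fe^2+ + 8 H^+ → Mn^2+ + 5 Fe^3+ + 4 H2O
n(KMnO4) = 0.02538 L × 0.06062 mol/L = 1.539 × 10^-3 mol
From the 5:1 ratio, n(FeSO4·(NH4)2SO4·6H2O) = 5/1 × 1.539 × 10^-3 = 7.693 × 10^-3 mol
mass of FeSO4·(NH4)2SO4·6H2O = 7.693 × 10^-3 × 392.14 g/mol = 3.017 g
% FeSO4·(NH4)2SO4·6H2O = 3.017 / 3.381 × 100 = 89.22 %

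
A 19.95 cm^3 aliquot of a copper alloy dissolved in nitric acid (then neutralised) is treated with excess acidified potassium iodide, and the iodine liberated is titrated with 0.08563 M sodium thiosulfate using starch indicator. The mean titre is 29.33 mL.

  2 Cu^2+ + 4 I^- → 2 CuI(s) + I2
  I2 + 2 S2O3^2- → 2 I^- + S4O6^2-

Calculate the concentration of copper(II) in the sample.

n(S2O3^2-) = 0.02933 × 0.08563 = 2.512 × 10^-3 mol
n(I2) = n(S2O3^2-)/2 = 1.256 × 10^-3 mol
From the 2:1 ratio, n(Cu2+) in the aliquot = 2/1 × 1.256 × 10^-3 = 2.512 × 10^-3 mol
[Cu2+] = 2.512 × 10^-3 / 0.01995 = 0.1259 mol/L

0.1259 M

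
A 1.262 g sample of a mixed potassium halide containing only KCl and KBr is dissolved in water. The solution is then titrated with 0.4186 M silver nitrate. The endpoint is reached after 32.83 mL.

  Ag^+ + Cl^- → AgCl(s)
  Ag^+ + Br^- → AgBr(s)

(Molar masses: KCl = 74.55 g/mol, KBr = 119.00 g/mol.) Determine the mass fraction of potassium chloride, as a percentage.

n(AgNO3) = 0.03283 × 0.4186 = 0.01374 mol
Let x = n(KCl), y = n(KBr).
Titrant: 1x + 1y = 0.01374;  mass: 74.55x + 119.00y = 1.262
Solving, x = 8.400 × 10^-3 mol, y = 5.343 × 10^-3 mol
mass of KCl = 8.400 × 10^-3 × 74.55 = 0.6262 g
% KCl = 0.6262 / 1.262 × 100 = 49.62 %

49.62 %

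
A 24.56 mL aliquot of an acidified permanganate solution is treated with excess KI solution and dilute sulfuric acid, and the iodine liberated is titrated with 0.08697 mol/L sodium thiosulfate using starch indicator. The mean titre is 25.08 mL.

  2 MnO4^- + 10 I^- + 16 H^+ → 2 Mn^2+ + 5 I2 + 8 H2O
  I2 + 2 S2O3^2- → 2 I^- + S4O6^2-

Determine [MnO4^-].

n(S2O3^2-) = 0.02508 × 0.08697 = 2.181 × 10^-3 mol
n(I2) = n(S2O3^2-)/2 = 1.091 × 10^-3 mol
From the 2:5 ratio, n(MnO4^-) in the aliquot = 2/5 × 1.091 × 10^-3 = 4.362 × 10^-4 mol
[MnO4^-] = 4.362 × 10^-4 / 0.02456 = 0.01776 mol/L

0.01776 mol/L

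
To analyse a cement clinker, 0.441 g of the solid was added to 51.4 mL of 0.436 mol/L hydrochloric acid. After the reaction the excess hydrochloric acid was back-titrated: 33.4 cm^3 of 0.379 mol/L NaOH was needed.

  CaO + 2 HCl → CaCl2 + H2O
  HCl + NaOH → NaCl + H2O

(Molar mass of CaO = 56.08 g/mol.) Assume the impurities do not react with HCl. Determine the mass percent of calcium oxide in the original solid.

n(HCl) added = 0.0514 × 0.436 = 0.0224 mol
n(NaOH) used in back-titration = 0.0334 × 0.379 = 0.0127 mol
n(HCl) left over = 0.0127 mol (1:1 ratio)
n(HCl) consumed by analyte = 0.0224 − 0.0127 = 9.75 × 10^-3 mol
From the 1:2 ratio, n(CaO) = 1/2 × 9.75 × 10^-3 = 4.88 × 10^-3 mol
mass of CaO = 4.88 × 10^-3 × 56.08 = 0.273 g
% CaO = 0.273 / 0.441 × 100 = 62.0 %

62.0 %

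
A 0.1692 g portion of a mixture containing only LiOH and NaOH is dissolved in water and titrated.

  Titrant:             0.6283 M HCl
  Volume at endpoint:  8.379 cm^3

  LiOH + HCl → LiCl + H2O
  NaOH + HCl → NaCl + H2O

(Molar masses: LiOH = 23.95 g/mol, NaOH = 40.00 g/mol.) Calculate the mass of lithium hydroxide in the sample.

0.06175 g

n(HCl) = 0.008379 × 0.6283 = 5.265 × 10^-3 mol
Let x = n(LiOH), y = n(NaOH).
Titrant: 1x + 1y = 5.265 × 10^-3;  mass: 23.95x + 40.00y = 0.1692
Solving, x = 2.578 × 10^-3 mol, y = 2.686 × 10^-3 mol
mass of LiOH = 2.578 × 10^-3 × 23.95 = 0.06175 g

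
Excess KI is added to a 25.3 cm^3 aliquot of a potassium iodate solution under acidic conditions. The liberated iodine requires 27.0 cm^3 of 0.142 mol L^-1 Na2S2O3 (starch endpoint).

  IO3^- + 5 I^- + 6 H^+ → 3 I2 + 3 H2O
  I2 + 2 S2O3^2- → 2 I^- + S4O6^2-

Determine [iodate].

0.0253 mol/L

n(S2O3^2-) = 0.0270 × 0.142 = 3.83 × 10^-3 mol
n(I2) = n(S2O3^2-)/2 = 1.92 × 10^-3 mol
From the 1:3 ratio, n(IO3^-) in the aliquot = 1/3 × 1.92 × 10^-3 = 6.39 × 10^-4 mol
[IO3^-] = 6.39 × 10^-4 / 0.0253 = 0.0253 mol/L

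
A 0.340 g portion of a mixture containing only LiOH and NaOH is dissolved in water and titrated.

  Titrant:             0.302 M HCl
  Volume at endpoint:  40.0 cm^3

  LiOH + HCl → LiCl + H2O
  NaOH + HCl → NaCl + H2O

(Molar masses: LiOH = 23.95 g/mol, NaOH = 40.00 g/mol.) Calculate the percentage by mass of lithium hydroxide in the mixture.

62.8 %

n(HCl) = 0.0400 × 0.302 = 0.0121 mol
Let x = n(LiOH), y = n(NaOH).
Titrant: 1x + 1y = 0.0121;  mass: 23.95x + 40.00y = 0.340
Solving, x = 8.92 × 10^-3 mol, y = 3.16 × 10^-3 mol
mass of LiOH = 8.92 × 10^-3 × 23.95 = 0.214 g
% LiOH = 0.214 / 0.340 × 100 = 62.8 %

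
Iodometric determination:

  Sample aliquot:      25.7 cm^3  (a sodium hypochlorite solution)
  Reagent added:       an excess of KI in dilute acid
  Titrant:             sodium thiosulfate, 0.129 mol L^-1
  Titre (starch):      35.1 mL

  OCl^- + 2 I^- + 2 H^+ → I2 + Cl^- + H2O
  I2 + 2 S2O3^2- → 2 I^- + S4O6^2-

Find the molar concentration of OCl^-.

n(S2O3^2-) = 0.0351 × 0.129 = 4.53 × 10^-3 mol
n(I2) = n(S2O3^2-)/2 = 2.26 × 10^-3 mol
n(OCl^-) in the aliquot = 2.26 × 10^-3 mol (1:1 ratio)
[OCl^-] = 2.26 × 10^-3 / 0.0257 = 0.0881 mol/L

0.0881 mol/L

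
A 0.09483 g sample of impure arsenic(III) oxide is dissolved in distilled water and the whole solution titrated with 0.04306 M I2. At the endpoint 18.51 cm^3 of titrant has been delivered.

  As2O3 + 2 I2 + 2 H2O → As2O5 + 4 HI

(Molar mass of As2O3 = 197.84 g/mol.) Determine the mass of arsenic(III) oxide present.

0.07884 g

n(I2) = 0.01851 L × 0.04306 mol/L = 7.970 × 10^-4 mol
From the 1:2 ratio, n(As2O3) = 1/2 × 7.970 × 10^-4 = 3.985 × 10^-4 mol
mass of As2O3 = 3.985 × 10^-4 × 197.84 g/mol = 0.07884 g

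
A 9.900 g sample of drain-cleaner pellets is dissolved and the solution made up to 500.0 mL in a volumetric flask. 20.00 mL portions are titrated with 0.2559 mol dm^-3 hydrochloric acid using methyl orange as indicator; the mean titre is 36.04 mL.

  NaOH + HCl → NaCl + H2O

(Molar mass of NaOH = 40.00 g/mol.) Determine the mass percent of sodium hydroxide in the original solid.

93.16 %

n(HCl) per titration = 0.03604 × 0.2559 = 9.223 × 10^-3 mol
n(NaOH) in each aliquot = 9.223 × 10^-3 mol (1:1 ratio)
n(NaOH) in the whole flask = 9.223 × 10^-3 × 500.0/20.00 = 0.2306 mol
mass of NaOH = 0.2306 × 40.00 = 9.223 g
% NaOH = 9.223 / 9.900 × 100 = 93.16 %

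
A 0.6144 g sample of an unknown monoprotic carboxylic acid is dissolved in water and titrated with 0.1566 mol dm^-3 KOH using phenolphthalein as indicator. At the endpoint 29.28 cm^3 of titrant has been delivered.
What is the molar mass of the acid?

134.0 g/mol

n(KOH) = 0.02928 L × 0.1566 mol/L = 4.585 × 10^-3 mol
n(HA) = 4.585 × 10^-3 mol (1:1 ratio)
M = m / n = 0.6144 g / 4.585 × 10^-3 mol = 134.0 g/mol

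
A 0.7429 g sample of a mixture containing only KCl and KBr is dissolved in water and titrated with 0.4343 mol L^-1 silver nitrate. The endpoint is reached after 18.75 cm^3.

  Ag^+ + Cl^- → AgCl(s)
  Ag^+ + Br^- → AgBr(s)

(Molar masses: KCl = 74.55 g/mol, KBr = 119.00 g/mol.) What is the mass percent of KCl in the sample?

n(AgNO3) = 0.01875 × 0.4343 = 8.143 × 10^-3 mol
Let x = n(KCl), y = n(KBr).
Titrant: 1x + 1y = 8.143 × 10^-3;  mass: 74.55x + 119.00y = 0.7429
Solving, x = 5.087 × 10^-3 mol, y = 3.056 × 10^-3 mol
mass of KCl = 5.087 × 10^-3 × 74.55 = 0.3793 g
% KCl = 0.3793 / 0.7429 × 100 = 51.05 %

51.05 %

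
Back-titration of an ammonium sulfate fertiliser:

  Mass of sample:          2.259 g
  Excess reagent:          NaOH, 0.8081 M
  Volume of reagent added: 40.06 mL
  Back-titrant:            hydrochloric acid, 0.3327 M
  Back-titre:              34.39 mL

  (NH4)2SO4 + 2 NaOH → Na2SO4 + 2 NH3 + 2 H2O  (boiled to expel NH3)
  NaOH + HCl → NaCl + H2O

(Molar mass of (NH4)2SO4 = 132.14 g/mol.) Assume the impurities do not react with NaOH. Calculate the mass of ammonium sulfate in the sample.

1.383 g

n(NaOH) added = 0.04006 × 0.8081 = 0.03237 mol
n(HCl) used in back-titration = 0.03439 × 0.3327 = 0.01144 mol
n(NaOH) left over = 0.01144 mol (1:1 ratio)
n(NaOH) consumed by analyte = 0.03237 − 0.01144 = 0.02093 mol
From the 1:2 ratio, n((NH4)2SO4) = 1/2 × 0.02093 = 0.01047 mol
mass of (NH4)2SO4 = 0.01047 × 132.14 = 1.383 g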